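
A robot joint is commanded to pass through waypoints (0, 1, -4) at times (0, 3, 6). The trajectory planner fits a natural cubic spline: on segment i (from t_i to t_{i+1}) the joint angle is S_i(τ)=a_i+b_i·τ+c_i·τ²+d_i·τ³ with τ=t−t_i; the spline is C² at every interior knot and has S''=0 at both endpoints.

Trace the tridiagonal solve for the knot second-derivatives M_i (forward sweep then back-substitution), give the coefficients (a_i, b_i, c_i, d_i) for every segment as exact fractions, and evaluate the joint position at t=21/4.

  seg 0: a=0 b=5/6 c=0 d=-1/18
  seg 1: a=1 b=-2/3 c=-1/2 d=1/18
S(21/4) = -307/128

Δ: Δ0=1/3, Δ1=-5/3
row 1: diag=12, rhs=-12; c'=1/4, d'=-1
back: M1=-1
M: M0=0, M1=-1, M2=0
seg 0: a=0, c=M0/2=0, d=(M1−M0)/(6·3)=-1/18, b=Δ0−h0·(2M0+M1)/6=5/6
seg 1: a=1, c=M1/2=-1/2, d=(M2−M1)/(6·3)=1/18, b=Δ1−h1·(2M1+M2)/6=-2/3
t_q=21/4 → seg 1, τ=9/4; S=1+-2/3·τ+-1/2·τ²+1/18·τ³=-307/128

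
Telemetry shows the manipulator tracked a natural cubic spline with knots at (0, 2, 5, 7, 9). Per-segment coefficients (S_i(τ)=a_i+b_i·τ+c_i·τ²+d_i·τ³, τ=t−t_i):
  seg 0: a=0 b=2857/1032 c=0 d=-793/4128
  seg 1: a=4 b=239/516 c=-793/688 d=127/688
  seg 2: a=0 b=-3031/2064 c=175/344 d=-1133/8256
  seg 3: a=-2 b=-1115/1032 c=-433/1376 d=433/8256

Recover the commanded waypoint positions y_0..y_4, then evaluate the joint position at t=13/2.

y_0 = S_0(0) = a_0 = 0
y_1 = S_1(0) = a_1 = 4
y_2 = S_2(0) = a_2 = 0
y_3 = S_3(0) = a_3 = -2
y_4 = S_3(2) = -5
t_q=13/2 is in segment 2 (τ=3/2); S_2(τ)=-33493/22016

y_0=0 y_1=4 y_2=0 y_3=-2 y_4=-5
S(13/2) = -33493/22016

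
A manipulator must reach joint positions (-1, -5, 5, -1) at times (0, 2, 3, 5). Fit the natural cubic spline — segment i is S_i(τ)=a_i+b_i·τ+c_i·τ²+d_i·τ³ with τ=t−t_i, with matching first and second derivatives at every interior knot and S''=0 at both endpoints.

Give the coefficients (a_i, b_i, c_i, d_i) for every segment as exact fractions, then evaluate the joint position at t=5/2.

Δ: Δ0=-2, Δ1=10, Δ2=-3
row 1: diag=6, rhs=72; c'=1/6, d'=12
row 2: denom=6−1·1/6=35/6; d'=(-78−1·12)/(35/6)=-108/7
back: M2=-108/7
back: M1=12−1/6·-108/7=102/7
M: M0=0, M1=102/7, M2=-108/7, M3=0
seg 0: a=-1, c=M0/2=0, d=(M1−M0)/(6·2)=17/14, b=Δ0−h0·(2M0+M1)/6=-48/7
seg 1: a=-5, c=M1/2=51/7, d=(M2−M1)/(6·1)=-5, b=Δ1−h1·(2M1+M2)/6=54/7
seg 2: a=5, c=M2/2=-54/7, d=(M3−M2)/(6·2)=9/7, b=Δ2−h2·(2M2+M3)/6=51/7
t_q=5/2 → seg 1, τ=1/2; S=-5+54/7·τ+51/7·τ²+-5·τ³=3/56

  seg 0: a=-1 b=-48/7 c=0 d=17/14
  seg 1: a=-5 b=54/7 c=51/7 d=-5
  seg 2: a=5 b=51/7 c=-54/7 d=9/7
S(5/2) = 3/56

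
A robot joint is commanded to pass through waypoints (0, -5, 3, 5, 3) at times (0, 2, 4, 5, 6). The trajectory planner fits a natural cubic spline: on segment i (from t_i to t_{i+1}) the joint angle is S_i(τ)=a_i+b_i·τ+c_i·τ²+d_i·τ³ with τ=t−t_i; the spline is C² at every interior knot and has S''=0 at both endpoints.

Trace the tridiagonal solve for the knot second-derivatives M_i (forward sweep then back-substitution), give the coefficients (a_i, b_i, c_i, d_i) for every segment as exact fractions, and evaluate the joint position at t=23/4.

Δ: Δ0=-5/2, Δ1=4, Δ2=2, Δ3=-2
row 1: diag=8, rhs=39; c'=1/4, d'=39/8
row 2: denom=6−2·1/4=11/2; d'=(-12−2·39/8)/(11/2)=-87/22
row 3: denom=4−1·2/11=42/11; d'=(-24−1·-87/22)/(42/11)=-21/4
back: M3=-21/4
back: M2=-87/22−2/11·-21/4=-3
back: M1=39/8−1/4·-3=45/8
M: M0=0, M1=45/8, M2=-3, M3=-21/4, M4=0
seg 0: a=0, c=M0/2=0, d=(M1−M0)/(6·2)=15/32, b=Δ0−h0·(2M0+M1)/6=-35/8
seg 1: a=-5, c=M1/2=45/16, d=(M2−M1)/(6·2)=-23/32, b=Δ1−h1·(2M1+M2)/6=5/4
seg 2: a=3, c=M2/2=-3/2, d=(M3−M2)/(6·1)=-3/8, b=Δ2−h2·(2M2+M3)/6=31/8
seg 3: a=5, c=M3/2=-21/8, d=(M4−M3)/(6·1)=7/8, b=Δ3−h3·(2M3+M4)/6=-1/4
t_q=23/4 → seg 3, τ=3/4; S=5+-1/4·τ+-21/8·τ²+7/8·τ³=1897/512

  seg 0: a=0 b=-35/8 c=0 d=15/32
  seg 1: a=-5 b=5/4 c=45/16 d=-23/32
  seg 2: a=3 b=31/8 c=-3/2 d=-3/8
  seg 3: a=5 b=-1/4 c=-21/8 d=7/8
S(23/4) = 1897/512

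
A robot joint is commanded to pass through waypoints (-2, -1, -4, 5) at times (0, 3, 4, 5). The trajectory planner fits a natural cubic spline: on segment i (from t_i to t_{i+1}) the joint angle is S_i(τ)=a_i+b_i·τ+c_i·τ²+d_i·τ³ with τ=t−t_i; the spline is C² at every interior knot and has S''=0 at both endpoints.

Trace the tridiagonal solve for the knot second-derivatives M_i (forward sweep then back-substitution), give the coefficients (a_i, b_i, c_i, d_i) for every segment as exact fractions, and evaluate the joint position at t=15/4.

Δ: Δ0=1/3, Δ1=-3, Δ2=9
row 1: diag=8, rhs=-20; c'=1/8, d'=-5/2
row 2: denom=4−1·1/8=31/8; d'=(72−1·-5/2)/(31/8)=596/31
back: M2=596/31
back: M1=-5/2−1/8·596/31=-152/31
M: M0=0, M1=-152/31, M2=596/31, M3=0
seg 0: a=-2, c=M0/2=0, d=(M1−M0)/(6·3)=-76/279, b=Δ0−h0·(2M0+M1)/6=259/93
seg 1: a=-1, c=M1/2=-76/31, d=(M2−M1)/(6·1)=374/93, b=Δ1−h1·(2M1+M2)/6=-425/93
seg 2: a=-4, c=M2/2=298/31, d=(M3−M2)/(6·1)=-298/93, b=Δ2−h2·(2M2+M3)/6=241/93
t_q=15/4 → seg 1, τ=3/4; S=-1+-425/93·τ+-76/31·τ²+374/93·τ³=-4077/992

  seg 0: a=-2 b=259/93 c=0 d=-76/279
  seg 1: a=-1 b=-425/93 c=-76/31 d=374/93
  seg 2: a=-4 b=241/93 c=298/31 d=-298/93
S(15/4) = -4077/992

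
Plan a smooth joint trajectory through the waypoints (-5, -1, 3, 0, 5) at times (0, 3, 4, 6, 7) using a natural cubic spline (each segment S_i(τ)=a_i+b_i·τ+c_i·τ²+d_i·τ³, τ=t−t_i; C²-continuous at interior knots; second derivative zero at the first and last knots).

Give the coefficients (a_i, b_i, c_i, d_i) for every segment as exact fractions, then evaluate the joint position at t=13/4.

Δ: Δ0=4/3, Δ1=4, Δ2=-3/2, Δ3=5
row 1: diag=8, rhs=16; c'=1/8, d'=2
row 2: denom=6−1·1/8=47/8; d'=(-33−1·2)/(47/8)=-280/47
row 3: denom=6−2·16/47=250/47; d'=(39−2·-280/47)/(250/47)=2393/250
back: M3=2393/250
back: M2=-280/47−16/47·2393/250=-1152/125
back: M1=2−1/8·-1152/125=394/125
M: M0=0, M1=394/125, M2=-1152/125, M3=2393/250, M4=0
seg 0: a=-5, c=M0/2=0, d=(M1−M0)/(6·3)=197/1125, b=Δ0−h0·(2M0+M1)/6=-91/375
seg 1: a=-1, c=M1/2=197/125, d=(M2−M1)/(6·1)=-773/375, b=Δ1−h1·(2M1+M2)/6=1682/375
seg 2: a=3, c=M2/2=-576/125, d=(M3−M2)/(6·2)=4697/3000, b=Δ2−h2·(2M2+M3)/6=109/75
seg 3: a=0, c=M3/2=2393/500, d=(M4−M3)/(6·1)=-2393/1500, b=Δ3−h3·(2M3+M4)/6=1357/750
t_q=13/4 → seg 1, τ=1/4; S=-1+1682/375·τ+197/125·τ²+-773/375·τ³=1501/8000

  seg 0: a=-5 b=-91/375 c=0 d=197/1125
  seg 1: a=-1 b=1682/375 c=197/125 d=-773/375
  seg 2: a=3 b=109/75 c=-576/125 d=4697/3000
  seg 3: a=0 b=1357/750 c=2393/500 d=-2393/1500
S(13/4) = 1501/8000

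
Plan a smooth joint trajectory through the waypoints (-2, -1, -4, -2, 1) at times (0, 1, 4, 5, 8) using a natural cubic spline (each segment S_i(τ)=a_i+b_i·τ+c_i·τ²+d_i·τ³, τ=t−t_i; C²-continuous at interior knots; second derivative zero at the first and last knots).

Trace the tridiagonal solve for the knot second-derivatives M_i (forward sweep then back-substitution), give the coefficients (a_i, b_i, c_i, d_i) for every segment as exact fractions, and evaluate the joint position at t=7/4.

Δ: Δ0=1, Δ1=-1, Δ2=2, Δ3=1
row 1: diag=8, rhs=-12; c'=3/8, d'=-3/2
row 2: denom=8−3·3/8=55/8; d'=(18−3·-3/2)/(55/8)=36/11
row 3: denom=8−1·8/55=432/55; d'=(-6−1·36/11)/(432/55)=-85/72
back: M3=-85/72
back: M2=36/11−8/55·-85/72=31/9
back: M1=-3/2−3/8·31/9=-67/24
M: M0=0, M1=-67/24, M2=31/9, M3=-85/72, M4=0
seg 0: a=-2, c=M0/2=0, d=(M1−M0)/(6·1)=-67/144, b=Δ0−h0·(2M0+M1)/6=211/144
seg 1: a=-1, c=M1/2=-67/48, d=(M2−M1)/(6·3)=449/1296, b=Δ1−h1·(2M1+M2)/6=5/72
seg 2: a=-4, c=M2/2=31/18, d=(M3−M2)/(6·1)=-37/48, b=Δ2−h2·(2M2+M3)/6=151/144
seg 3: a=-2, c=M3/2=-85/144, d=(M4−M3)/(6·3)=85/1296, b=Δ3−h3·(2M3+M4)/6=157/72
t_q=7/4 → seg 1, τ=3/4; S=-1+5/72·τ+-67/48·τ²+449/1296·τ³=-1625/1024

  seg 0: a=-2 b=211/144 c=0 d=-67/144
  seg 1: a=-1 b=5/72 c=-67/48 d=449/1296
  seg 2: a=-4 b=151/144 c=31/18 d=-37/48
  seg 3: a=-2 b=157/72 c=-85/144 d=85/1296
S(7/4) = -1625/1024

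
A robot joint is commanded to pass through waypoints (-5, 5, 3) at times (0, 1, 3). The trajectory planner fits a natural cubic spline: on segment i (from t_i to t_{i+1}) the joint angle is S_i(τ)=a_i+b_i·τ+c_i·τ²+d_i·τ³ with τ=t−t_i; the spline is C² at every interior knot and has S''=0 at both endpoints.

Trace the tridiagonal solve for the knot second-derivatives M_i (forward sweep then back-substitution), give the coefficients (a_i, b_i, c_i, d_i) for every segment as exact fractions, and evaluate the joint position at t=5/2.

  seg 0: a=-5 b=71/6 c=0 d=-11/6
  seg 1: a=5 b=19/3 c=-11/2 d=11/12
S(5/2) = 167/32

Δ: Δ0=10, Δ1=-1
row 1: diag=6, rhs=-66; c'=1/3, d'=-11
back: M1=-11
M: M0=0, M1=-11, M2=0
seg 0: a=-5, c=M0/2=0, d=(M1−M0)/(6·1)=-11/6, b=Δ0−h0·(2M0+M1)/6=71/6
seg 1: a=5, c=M1/2=-11/2, d=(M2−M1)/(6·2)=11/12, b=Δ1−h1·(2M1+M2)/6=19/3
t_q=5/2 → seg 1, τ=3/2; S=5+19/3·τ+-11/2·τ²+11/12·τ³=167/32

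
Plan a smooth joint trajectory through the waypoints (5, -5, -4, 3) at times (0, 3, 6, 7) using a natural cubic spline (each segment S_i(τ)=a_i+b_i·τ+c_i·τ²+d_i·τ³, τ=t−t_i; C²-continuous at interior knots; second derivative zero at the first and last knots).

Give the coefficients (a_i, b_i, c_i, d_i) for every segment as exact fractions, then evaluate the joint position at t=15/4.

  seg 0: a=5 b=-106/29 c=0 d=28/783
  seg 1: a=-5 b=-78/29 c=28/87 d=179/783
  seg 2: a=-4 b=157/29 c=69/29 d=-23/29
S(15/4) = -12509/1856

Δ: Δ0=-10/3, Δ1=1/3, Δ2=7
row 1: diag=12, rhs=22; c'=1/4, d'=11/6
row 2: denom=8−3·1/4=29/4; d'=(40−3·11/6)/(29/4)=138/29
back: M2=138/29
back: M1=11/6−1/4·138/29=56/87
M: M0=0, M1=56/87, M2=138/29, M3=0
seg 0: a=5, c=M0/2=0, d=(M1−M0)/(6·3)=28/783, b=Δ0−h0·(2M0+M1)/6=-106/29
seg 1: a=-5, c=M1/2=28/87, d=(M2−M1)/(6·3)=179/783, b=Δ1−h1·(2M1+M2)/6=-78/29
seg 2: a=-4, c=M2/2=69/29, d=(M3−M2)/(6·1)=-23/29, b=Δ2−h2·(2M2+M3)/6=157/29
t_q=15/4 → seg 1, τ=3/4; S=-5+-78/29·τ+28/87·τ²+179/783·τ³=-12509/1856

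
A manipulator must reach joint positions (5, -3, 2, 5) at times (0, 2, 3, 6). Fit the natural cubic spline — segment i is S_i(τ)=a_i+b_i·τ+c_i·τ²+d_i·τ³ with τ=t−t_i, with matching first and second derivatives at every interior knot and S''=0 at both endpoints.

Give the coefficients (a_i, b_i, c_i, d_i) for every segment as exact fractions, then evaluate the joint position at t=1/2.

Δ: Δ0=-4, Δ1=5, Δ2=1
row 1: diag=6, rhs=54; c'=1/6, d'=9
row 2: denom=8−1·1/6=47/6; d'=(-24−1·9)/(47/6)=-198/47
back: M2=-198/47
back: M1=9−1/6·-198/47=456/47
M: M0=0, M1=456/47, M2=-198/47, M3=0
seg 0: a=5, c=M0/2=0, d=(M1−M0)/(6·2)=38/47, b=Δ0−h0·(2M0+M1)/6=-340/47
seg 1: a=-3, c=M1/2=228/47, d=(M2−M1)/(6·1)=-109/47, b=Δ1−h1·(2M1+M2)/6=116/47
seg 2: a=2, c=M2/2=-99/47, d=(M3−M2)/(6·3)=11/47, b=Δ2−h2·(2M2+M3)/6=245/47
t_q=1/2 → seg 0, τ=1/2; S=5+-340/47·τ+0·τ²+38/47·τ³=279/188

  seg 0: a=5 b=-340/47 c=0 d=38/47
  seg 1: a=-3 b=116/47 c=228/47 d=-109/47
  seg 2: a=2 b=245/47 c=-99/47 d=11/47
S(1/2) = 279/188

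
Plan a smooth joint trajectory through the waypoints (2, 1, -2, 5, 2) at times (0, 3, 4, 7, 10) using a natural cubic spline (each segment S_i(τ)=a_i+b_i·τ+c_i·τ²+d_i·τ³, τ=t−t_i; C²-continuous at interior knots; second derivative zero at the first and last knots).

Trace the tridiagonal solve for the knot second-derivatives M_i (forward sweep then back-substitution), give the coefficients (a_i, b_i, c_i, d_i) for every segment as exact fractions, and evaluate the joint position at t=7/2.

  seg 0: a=2 b=115/114 c=0 d=-17/114
  seg 1: a=1 b=-172/57 c=-51/38 d=155/114
  seg 2: a=-2 b=-185/114 c=52/19 d=-485/1026
  seg 3: a=5 b=116/57 c=-173/114 d=173/1026
S(7/2) = -205/304

Δ: Δ0=-1/3, Δ1=-3, Δ2=7/3, Δ3=-1
row 1: diag=8, rhs=-16; c'=1/8, d'=-2
row 2: denom=8−1·1/8=63/8; d'=(32−1·-2)/(63/8)=272/63
row 3: denom=12−3·8/21=76/7; d'=(-20−3·272/63)/(76/7)=-173/57
back: M3=-173/57
back: M2=272/63−8/21·-173/57=104/19
back: M1=-2−1/8·104/19=-51/19
M: M0=0, M1=-51/19, M2=104/19, M3=-173/57, M4=0
seg 0: a=2, c=M0/2=0, d=(M1−M0)/(6·3)=-17/114, b=Δ0−h0·(2M0+M1)/6=115/114
seg 1: a=1, c=M1/2=-51/38, d=(M2−M1)/(6·1)=155/114, b=Δ1−h1·(2M1+M2)/6=-172/57
seg 2: a=-2, c=M2/2=52/19, d=(M3−M2)/(6·3)=-485/1026, b=Δ2−h2·(2M2+M3)/6=-185/114
seg 3: a=5, c=M3/2=-173/114, d=(M4−M3)/(6·3)=173/1026, b=Δ3−h3·(2M3+M4)/6=116/57
t_q=7/2 → seg 1, τ=1/2; S=1+-172/57·τ+-51/38·τ²+155/114·τ³=-205/304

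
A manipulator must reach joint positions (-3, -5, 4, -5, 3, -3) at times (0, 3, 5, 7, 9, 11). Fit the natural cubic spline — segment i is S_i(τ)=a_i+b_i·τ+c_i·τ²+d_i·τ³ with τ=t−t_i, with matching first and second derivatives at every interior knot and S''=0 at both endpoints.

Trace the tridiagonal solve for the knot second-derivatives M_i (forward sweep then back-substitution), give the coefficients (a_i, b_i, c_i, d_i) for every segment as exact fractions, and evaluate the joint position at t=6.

Δ: Δ0=-2/3, Δ1=9/2, Δ2=-9/2, Δ3=4, Δ4=-3
row 1: diag=10, rhs=31; c'=1/5, d'=31/10
row 2: denom=8−2·1/5=38/5; d'=(-54−2·31/10)/(38/5)=-301/38
row 3: denom=8−2·5/19=142/19; d'=(51−2·-301/38)/(142/19)=635/71
row 4: denom=8−2·19/71=530/71; d'=(-42−2·635/71)/(530/71)=-2126/265
back: M4=-2126/265
back: M3=635/71−19/71·-2126/265=2939/265
back: M2=-301/38−5/19·2939/265=-1149/106
back: M1=31/10−1/5·-1149/106=1396/265
M: M0=0, M1=1396/265, M2=-1149/106, M3=2939/265, M4=-2126/265, M5=0
seg 0: a=-3, c=M0/2=0, d=(M1−M0)/(6·3)=698/2385, b=Δ0−h0·(2M0+M1)/6=-2624/795
seg 1: a=-5, c=M1/2=698/265, d=(M2−M1)/(6·2)=-8537/6360, b=Δ1−h1·(2M1+M2)/6=3658/795
seg 2: a=4, c=M2/2=-1149/212, d=(M3−M2)/(6·2)=11623/6360, b=Δ2−h2·(2M2+M3)/6=-1543/1590
seg 3: a=-5, c=M3/2=2939/530, d=(M4−M3)/(6·2)=-1013/636, b=Δ3−h3·(2M3+M4)/6=-572/795
seg 4: a=3, c=M4/2=-1063/265, d=(M5−M4)/(6·2)=1063/1590, b=Δ4−h4·(2M4+M5)/6=1867/795
t_q=6 → seg 2, τ=1; S=4+-1543/1590·τ+-1149/212·τ²+11623/6360·τ³=-1193/2120

  seg 0: a=-3 b=-2624/795 c=0 d=698/2385
  seg 1: a=-5 b=3658/795 c=698/265 d=-8537/6360
  seg 2: a=4 b=-1543/1590 c=-1149/212 d=11623/6360
  seg 3: a=-5 b=-572/795 c=2939/530 d=-1013/636
  seg 4: a=3 b=1867/795 c=-1063/265 d=1063/1590
S(6) = -1193/2120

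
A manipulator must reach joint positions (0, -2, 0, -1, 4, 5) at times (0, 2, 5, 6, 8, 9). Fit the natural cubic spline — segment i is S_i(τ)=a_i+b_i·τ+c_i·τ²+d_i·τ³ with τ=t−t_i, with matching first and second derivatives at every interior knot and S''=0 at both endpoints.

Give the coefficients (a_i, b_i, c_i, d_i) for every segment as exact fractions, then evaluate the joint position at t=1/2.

  seg 0: a=0 b=-376/237 c=0 d=139/948
  seg 1: a=-2 b=41/237 c=139/158 d=-113/474
  seg 2: a=0 b=-467/474 c=-100/79 d=593/474
  seg 3: a=-1 b=56/237 c=393/158 d=-1285/1896
  seg 4: a=4 b=973/474 c=-499/316 d=499/948
S(1/2) = -1959/2528

Δ: Δ0=-1, Δ1=2/3, Δ2=-1, Δ3=5/2, Δ4=1
row 1: diag=10, rhs=10; c'=3/10, d'=1
row 2: denom=8−3·3/10=71/10; d'=(-10−3·1)/(71/10)=-130/71
row 3: denom=6−1·10/71=416/71; d'=(21−1·-130/71)/(416/71)=1621/416
row 4: denom=6−2·71/208=553/104; d'=(-9−2·1621/416)/(553/104)=-499/158
back: M4=-499/158
back: M3=1621/416−71/208·-499/158=393/79
back: M2=-130/71−10/71·393/79=-200/79
back: M1=1−3/10·-200/79=139/79
M: M0=0, M1=139/79, M2=-200/79, M3=393/79, M4=-499/158, M5=0
seg 0: a=0, c=M0/2=0, d=(M1−M0)/(6·2)=139/948, b=Δ0−h0·(2M0+M1)/6=-376/237
seg 1: a=-2, c=M1/2=139/158, d=(M2−M1)/(6·3)=-113/474, b=Δ1−h1·(2M1+M2)/6=41/237
seg 2: a=0, c=M2/2=-100/79, d=(M3−M2)/(6·1)=593/474, b=Δ2−h2·(2M2+M3)/6=-467/474
seg 3: a=-1, c=M3/2=393/158, d=(M4−M3)/(6·2)=-1285/1896, b=Δ3−h3·(2M3+M4)/6=56/237
seg 4: a=4, c=M4/2=-499/316, d=(M5−M4)/(6·1)=499/948, b=Δ4−h4·(2M4+M5)/6=973/474
t_q=1/2 → seg 0, τ=1/2; S=0+-376/237·τ+0·τ²+139/948·τ³=-1959/2528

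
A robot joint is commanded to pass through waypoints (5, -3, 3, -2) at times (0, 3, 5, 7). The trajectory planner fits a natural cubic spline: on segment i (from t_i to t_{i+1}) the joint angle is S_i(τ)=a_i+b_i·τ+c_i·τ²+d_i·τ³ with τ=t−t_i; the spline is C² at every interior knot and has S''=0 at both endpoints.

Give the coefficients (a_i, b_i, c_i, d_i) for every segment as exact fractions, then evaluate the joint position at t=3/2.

  seg 0: a=5 b=-1115/228 c=0 d=169/684
  seg 1: a=-3 b=203/114 c=169/76 d=-46/57
  seg 2: a=3 b=113/114 c=-199/76 d=199/456
S(3/2) = -913/608

Δ: Δ0=-8/3, Δ1=3, Δ2=-5/2
row 1: diag=10, rhs=34; c'=1/5, d'=17/5
row 2: denom=8−2·1/5=38/5; d'=(-33−2·17/5)/(38/5)=-199/38
back: M2=-199/38
back: M1=17/5−1/5·-199/38=169/38
M: M0=0, M1=169/38, M2=-199/38, M3=0
seg 0: a=5, c=M0/2=0, d=(M1−M0)/(6·3)=169/684, b=Δ0−h0·(2M0+M1)/6=-1115/228
seg 1: a=-3, c=M1/2=169/76, d=(M2−M1)/(6·2)=-46/57, b=Δ1−h1·(2M1+M2)/6=203/114
seg 2: a=3, c=M2/2=-199/76, d=(M3−M2)/(6·2)=199/456, b=Δ2−h2·(2M2+M3)/6=113/114
t_q=3/2 → seg 0, τ=3/2; S=5+-1115/228·τ+0·τ²+169/684·τ³=-913/608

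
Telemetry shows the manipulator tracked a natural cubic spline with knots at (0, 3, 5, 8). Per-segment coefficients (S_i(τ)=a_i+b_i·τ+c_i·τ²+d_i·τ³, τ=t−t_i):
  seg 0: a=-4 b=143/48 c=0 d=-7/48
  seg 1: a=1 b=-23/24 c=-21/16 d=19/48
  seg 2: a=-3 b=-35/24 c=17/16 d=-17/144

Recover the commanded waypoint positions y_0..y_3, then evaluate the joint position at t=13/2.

y_0 = S_0(0) = a_0 = -4
y_1 = S_1(0) = a_1 = 1
y_2 = S_2(0) = a_2 = -3
y_3 = S_2(3) = -1
t_q=13/2 is in segment 2 (τ=3/2); S_2(τ)=-409/128

y_0=-4 y_1=1 y_2=-3 y_3=-1
S(13/2) = -409/128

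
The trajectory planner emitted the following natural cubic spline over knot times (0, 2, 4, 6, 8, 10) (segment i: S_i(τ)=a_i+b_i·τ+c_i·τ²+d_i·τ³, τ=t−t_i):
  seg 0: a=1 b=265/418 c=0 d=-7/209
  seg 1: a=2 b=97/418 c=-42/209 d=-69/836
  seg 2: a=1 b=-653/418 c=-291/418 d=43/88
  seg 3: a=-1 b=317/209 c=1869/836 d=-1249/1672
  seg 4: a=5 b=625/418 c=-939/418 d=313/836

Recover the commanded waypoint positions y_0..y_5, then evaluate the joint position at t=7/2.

y_0 = S_0(0) = a_0 = 1
y_1 = S_1(0) = a_1 = 2
y_2 = S_2(0) = a_2 = 1
y_3 = S_3(0) = a_3 = -1
y_4 = S_4(0) = a_4 = 5
y_5 = S_4(2) = 2
t_q=7/2 is in segment 1 (τ=3/2); S_1(τ)=10817/6688

y_0=1 y_1=2 y_2=1 y_3=-1 y_4=5 y_5=2
S(7/2) = 10817/6688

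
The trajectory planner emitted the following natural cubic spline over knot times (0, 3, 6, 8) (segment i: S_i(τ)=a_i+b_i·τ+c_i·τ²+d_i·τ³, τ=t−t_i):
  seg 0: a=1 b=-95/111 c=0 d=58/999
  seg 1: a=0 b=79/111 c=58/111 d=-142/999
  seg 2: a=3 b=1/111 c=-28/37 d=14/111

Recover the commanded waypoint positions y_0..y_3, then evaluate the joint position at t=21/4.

y_0=1 y_1=0 y_2=3 y_3=1
S(21/4) = 3111/1184

y_0 = S_0(0) = a_0 = 1
y_1 = S_1(0) = a_1 = 0
y_2 = S_2(0) = a_2 = 3
y_3 = S_2(2) = 1
t_q=21/4 is in segment 1 (τ=9/4); S_1(τ)=3111/1184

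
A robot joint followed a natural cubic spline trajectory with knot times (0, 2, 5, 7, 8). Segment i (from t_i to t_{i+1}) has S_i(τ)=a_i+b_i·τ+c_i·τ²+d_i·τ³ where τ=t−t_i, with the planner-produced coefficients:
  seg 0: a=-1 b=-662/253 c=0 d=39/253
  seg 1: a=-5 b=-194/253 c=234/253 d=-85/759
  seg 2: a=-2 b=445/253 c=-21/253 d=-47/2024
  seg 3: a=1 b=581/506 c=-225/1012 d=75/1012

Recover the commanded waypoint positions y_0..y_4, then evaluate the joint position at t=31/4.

y_0=-1 y_1=-5 y_2=-2 y_3=1 y_4=2
S(31/4) = 114469/64768

y_0 = S_0(0) = a_0 = -1
y_1 = S_1(0) = a_1 = -5
y_2 = S_2(0) = a_2 = -2
y_3 = S_3(0) = a_3 = 1
y_4 = S_3(1) = 2
t_q=31/4 is in segment 3 (τ=3/4); S_3(τ)=114469/64768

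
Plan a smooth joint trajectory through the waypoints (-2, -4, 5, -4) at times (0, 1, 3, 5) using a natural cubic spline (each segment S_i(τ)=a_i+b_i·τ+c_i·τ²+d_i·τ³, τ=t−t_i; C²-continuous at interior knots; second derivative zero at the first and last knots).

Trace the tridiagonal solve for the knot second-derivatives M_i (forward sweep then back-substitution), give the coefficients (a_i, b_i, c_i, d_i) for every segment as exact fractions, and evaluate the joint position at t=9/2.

Δ: Δ0=-2, Δ1=9/2, Δ2=-9/2
row 1: diag=6, rhs=39; c'=1/3, d'=13/2
row 2: denom=8−2·1/3=22/3; d'=(-54−2·13/2)/(22/3)=-201/22
back: M2=-201/22
back: M1=13/2−1/3·-201/22=105/11
M: M0=0, M1=105/11, M2=-201/22, M3=0
seg 0: a=-2, c=M0/2=0, d=(M1−M0)/(6·1)=35/22, b=Δ0−h0·(2M0+M1)/6=-79/22
seg 1: a=-4, c=M1/2=105/22, d=(M2−M1)/(6·2)=-137/88, b=Δ1−h1·(2M1+M2)/6=13/11
seg 2: a=5, c=M2/2=-201/44, d=(M3−M2)/(6·2)=67/88, b=Δ2−h2·(2M2+M3)/6=35/22
t_q=9/2 → seg 2, τ=3/2; S=5+35/22·τ+-201/44·τ²+67/88·τ³=-227/704

  seg 0: a=-2 b=-79/22 c=0 d=35/22
  seg 1: a=-4 b=13/11 c=105/22 d=-137/88
  seg 2: a=5 b=35/22 c=-201/44 d=67/88
S(9/2) = -227/704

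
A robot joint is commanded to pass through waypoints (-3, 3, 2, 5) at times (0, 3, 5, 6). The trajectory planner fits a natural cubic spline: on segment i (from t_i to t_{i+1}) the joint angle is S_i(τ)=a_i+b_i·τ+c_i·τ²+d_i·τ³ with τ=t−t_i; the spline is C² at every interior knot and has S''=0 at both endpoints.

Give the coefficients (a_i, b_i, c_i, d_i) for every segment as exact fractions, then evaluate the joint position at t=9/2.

Δ: Δ0=2, Δ1=-1/2, Δ2=3
row 1: diag=10, rhs=-15; c'=1/5, d'=-3/2
row 2: denom=6−2·1/5=28/5; d'=(21−2·-3/2)/(28/5)=30/7
back: M2=30/7
back: M1=-3/2−1/5·30/7=-33/14
M: M0=0, M1=-33/14, M2=30/7, M3=0
seg 0: a=-3, c=M0/2=0, d=(M1−M0)/(6·3)=-11/84, b=Δ0−h0·(2M0+M1)/6=89/28
seg 1: a=3, c=M1/2=-33/28, d=(M2−M1)/(6·2)=31/56, b=Δ1−h1·(2M1+M2)/6=-5/14
seg 2: a=2, c=M2/2=15/7, d=(M3−M2)/(6·1)=-5/7, b=Δ2−h2·(2M2+M3)/6=11/7
t_q=9/2 → seg 1, τ=3/2; S=3+-5/14·τ+-33/28·τ²+31/56·τ³=753/448

  seg 0: a=-3 b=89/28 c=0 d=-11/84
  seg 1: a=3 b=-5/14 c=-33/28 d=31/56
  seg 2: a=2 b=11/7 c=15/7 d=-5/7
S(9/2) = 753/448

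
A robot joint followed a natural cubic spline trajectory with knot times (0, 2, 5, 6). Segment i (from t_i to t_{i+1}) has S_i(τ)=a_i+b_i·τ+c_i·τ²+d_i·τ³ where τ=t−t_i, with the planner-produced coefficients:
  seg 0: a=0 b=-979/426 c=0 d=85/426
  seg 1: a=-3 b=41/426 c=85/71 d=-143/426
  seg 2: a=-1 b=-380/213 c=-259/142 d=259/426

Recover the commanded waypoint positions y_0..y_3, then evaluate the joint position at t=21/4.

y_0 = S_0(0) = a_0 = 0
y_1 = S_1(0) = a_1 = -3
y_2 = S_2(0) = a_2 = -1
y_3 = S_2(1) = -4
t_q=21/4 is in segment 2 (τ=1/4); S_2(τ)=-14091/9088

y_0=0 y_1=-3 y_2=-1 y_3=-4
S(21/4) = -14091/9088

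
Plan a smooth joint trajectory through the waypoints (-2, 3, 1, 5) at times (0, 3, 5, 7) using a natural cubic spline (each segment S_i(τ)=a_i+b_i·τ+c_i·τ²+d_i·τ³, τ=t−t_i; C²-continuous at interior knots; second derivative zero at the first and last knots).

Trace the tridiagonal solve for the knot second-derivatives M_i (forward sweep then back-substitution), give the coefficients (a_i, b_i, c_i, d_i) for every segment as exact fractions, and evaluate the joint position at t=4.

  seg 0: a=-2 b=313/114 c=0 d=-41/342
  seg 1: a=3 b=-28/57 c=-41/38 d=47/114
  seg 2: a=1 b=8/57 c=53/38 d=-53/228
S(4) = 35/19

Δ: Δ0=5/3, Δ1=-1, Δ2=2
row 1: diag=10, rhs=-16; c'=1/5, d'=-8/5
row 2: denom=8−2·1/5=38/5; d'=(18−2·-8/5)/(38/5)=53/19
back: M2=53/19
back: M1=-8/5−1/5·53/19=-41/19
M: M0=0, M1=-41/19, M2=53/19, M3=0
seg 0: a=-2, c=M0/2=0, d=(M1−M0)/(6·3)=-41/342, b=Δ0−h0·(2M0+M1)/6=313/114
seg 1: a=3, c=M1/2=-41/38, d=(M2−M1)/(6·2)=47/114, b=Δ1−h1·(2M1+M2)/6=-28/57
seg 2: a=1, c=M2/2=53/38, d=(M3−M2)/(6·2)=-53/228, b=Δ2−h2·(2M2+M3)/6=8/57
t_q=4 → seg 1, τ=1; S=3+-28/57·τ+-41/38·τ²+47/114·τ³=35/19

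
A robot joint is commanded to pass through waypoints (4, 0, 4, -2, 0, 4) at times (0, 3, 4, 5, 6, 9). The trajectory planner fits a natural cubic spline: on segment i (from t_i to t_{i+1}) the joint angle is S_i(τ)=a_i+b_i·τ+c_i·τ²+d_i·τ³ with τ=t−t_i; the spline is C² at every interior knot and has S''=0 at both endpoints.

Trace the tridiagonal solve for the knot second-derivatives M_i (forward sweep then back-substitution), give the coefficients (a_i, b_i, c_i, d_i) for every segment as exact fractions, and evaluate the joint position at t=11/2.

Δ: Δ0=-4/3, Δ1=4, Δ2=-6, Δ3=2, Δ4=4/3
row 1: diag=8, rhs=32; c'=1/8, d'=4
row 2: denom=4−1·1/8=31/8; d'=(-60−1·4)/(31/8)=-512/31
row 3: denom=4−1·8/31=116/31; d'=(48−1·-512/31)/(116/31)=500/29
row 4: denom=8−1·31/116=897/116; d'=(-4−1·500/29)/(897/116)=-2464/897
back: M4=-2464/897
back: M3=500/29−31/116·-2464/897=16124/897
back: M2=-512/31−8/31·16124/897=-18976/897
back: M1=4−1/8·-18976/897=5960/897
M: M0=0, M1=5960/897, M2=-18976/897, M3=16124/897, M4=-2464/897, M5=0
seg 0: a=4, c=M0/2=0, d=(M1−M0)/(6·3)=2980/8073, b=Δ0−h0·(2M0+M1)/6=-1392/299
seg 1: a=0, c=M1/2=2980/897, d=(M2−M1)/(6·1)=-4156/897, b=Δ1−h1·(2M1+M2)/6=1588/299
seg 2: a=4, c=M2/2=-9488/897, d=(M3−M2)/(6·1)=150/23, b=Δ2−h2·(2M2+M3)/6=-1744/897
seg 3: a=-2, c=M3/2=8062/897, d=(M4−M3)/(6·1)=-3098/897, b=Δ3−h3·(2M3+M4)/6=-3170/897
seg 4: a=0, c=M4/2=-1232/897, d=(M5−M4)/(6·3)=1232/8073, b=Δ4−h4·(2M4+M5)/6=1220/299
t_q=11/2 → seg 3, τ=1/2; S=-2+-3170/897·τ+8062/897·τ²+-3098/897·τ³=-7003/3588

  seg 0: a=4 b=-1392/299 c=0 d=2980/8073
  seg 1: a=0 b=1588/299 c=2980/897 d=-4156/897
  seg 2: a=4 b=-1744/897 c=-9488/897 d=150/23
  seg 3: a=-2 b=-3170/897 c=8062/897 d=-3098/897
  seg 4: a=0 b=1220/299 c=-1232/897 d=1232/8073
S(11/2) = -7003/3588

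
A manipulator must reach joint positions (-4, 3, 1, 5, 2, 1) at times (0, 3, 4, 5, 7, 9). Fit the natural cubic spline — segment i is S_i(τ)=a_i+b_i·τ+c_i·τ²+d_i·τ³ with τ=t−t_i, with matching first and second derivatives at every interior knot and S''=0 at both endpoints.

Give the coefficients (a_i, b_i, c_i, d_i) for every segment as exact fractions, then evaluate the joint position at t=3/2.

Δ: Δ0=7/3, Δ1=-2, Δ2=4, Δ3=-3/2, Δ4=-1/2
row 1: diag=8, rhs=-26; c'=1/8, d'=-13/4
row 2: denom=4−1·1/8=31/8; d'=(36−1·-13/4)/(31/8)=314/31
row 3: denom=6−1·8/31=178/31; d'=(-33−1·314/31)/(178/31)=-1337/178
row 4: denom=8−2·31/89=650/89; d'=(6−2·-1337/178)/(650/89)=1871/650
back: M4=1871/650
back: M3=-1337/178−31/89·1871/650=-2767/325
back: M2=314/31−8/31·-2767/325=4006/325
back: M1=-13/4−1/8·4006/325=-1557/325
M: M0=0, M1=-1557/325, M2=4006/325, M3=-2767/325, M4=1871/650, M5=0
seg 0: a=-4, c=M0/2=0, d=(M1−M0)/(6·3)=-173/650, b=Δ0−h0·(2M0+M1)/6=9221/1950
seg 1: a=3, c=M1/2=-1557/650, d=(M2−M1)/(6·1)=5563/1950, b=Δ1−h1·(2M1+M2)/6=-2396/975
seg 2: a=1, c=M2/2=2003/325, d=(M3−M2)/(6·1)=-521/150, b=Δ2−h2·(2M2+M3)/6=511/390
seg 3: a=5, c=M3/2=-2767/650, d=(M4−M3)/(6·2)=1481/1560, b=Δ3−h3·(2M3+M4)/6=3136/975
seg 4: a=2, c=M4/2=1871/1300, d=(M5−M4)/(6·2)=-1871/7800, b=Δ4−h4·(2M4+M5)/6=-4717/1950
t_q=3/2 → seg 0, τ=3/2; S=-4+9221/1950·τ+0·τ²+-173/650·τ³=11413/5200

  seg 0: a=-4 b=9221/1950 c=0 d=-173/650
  seg 1: a=3 b=-2396/975 c=-1557/650 d=5563/1950
  seg 2: a=1 b=511/390 c=2003/325 d=-521/150
  seg 3: a=5 b=3136/975 c=-2767/650 d=1481/1560
  seg 4: a=2 b=-4717/1950 c=1871/1300 d=-1871/7800
S(3/2) = 11413/5200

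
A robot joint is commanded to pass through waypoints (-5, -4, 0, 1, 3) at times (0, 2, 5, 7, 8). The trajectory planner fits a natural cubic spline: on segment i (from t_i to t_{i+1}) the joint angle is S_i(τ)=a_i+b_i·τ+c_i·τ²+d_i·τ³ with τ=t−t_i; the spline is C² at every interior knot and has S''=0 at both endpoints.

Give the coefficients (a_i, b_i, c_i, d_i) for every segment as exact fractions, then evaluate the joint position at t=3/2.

  seg 0: a=-5 b=335/1518 c=0 d=53/759
  seg 1: a=-4 b=1607/1518 c=106/253 d=-497/4554
  seg 2: a=0 b=475/759 c=-285/506 d=1519/6072
  seg 3: a=1 b=2087/1518 c=949/1012 d=-949/3036
S(3/2) = -8973/2024

Δ: Δ0=1/2, Δ1=4/3, Δ2=1/2, Δ3=2
row 1: diag=10, rhs=5; c'=3/10, d'=1/2
row 2: denom=10−3·3/10=91/10; d'=(-5−3·1/2)/(91/10)=-5/7
row 3: denom=6−2·20/91=506/91; d'=(9−2·-5/7)/(506/91)=949/506
back: M3=949/506
back: M2=-5/7−20/91·949/506=-285/253
back: M1=1/2−3/10·-285/253=212/253
M: M0=0, M1=212/253, M2=-285/253, M3=949/506, M4=0
seg 0: a=-5, c=M0/2=0, d=(M1−M0)/(6·2)=53/759, b=Δ0−h0·(2M0+M1)/6=335/1518
seg 1: a=-4, c=M1/2=106/253, d=(M2−M1)/(6·3)=-497/4554, b=Δ1−h1·(2M1+M2)/6=1607/1518
seg 2: a=0, c=M2/2=-285/506, d=(M3−M2)/(6·2)=1519/6072, b=Δ2−h2·(2M2+M3)/6=475/759
seg 3: a=1, c=M3/2=949/1012, d=(M4−M3)/(6·1)=-949/3036, b=Δ3−h3·(2M3+M4)/6=2087/1518
t_q=3/2 → seg 0, τ=3/2; S=-5+335/1518·τ+0·τ²+53/759·τ³=-8973/2024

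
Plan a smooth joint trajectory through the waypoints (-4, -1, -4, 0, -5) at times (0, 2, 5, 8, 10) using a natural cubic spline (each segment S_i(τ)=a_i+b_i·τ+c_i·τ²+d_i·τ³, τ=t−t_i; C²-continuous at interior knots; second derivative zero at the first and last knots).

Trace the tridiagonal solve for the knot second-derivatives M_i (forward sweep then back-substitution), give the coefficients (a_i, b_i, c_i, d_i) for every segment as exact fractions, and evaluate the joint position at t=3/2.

Δ: Δ0=3/2, Δ1=-1, Δ2=4/3, Δ3=-5/2
row 1: diag=10, rhs=-15; c'=3/10, d'=-3/2
row 2: denom=12−3·3/10=111/10; d'=(14−3·-3/2)/(111/10)=5/3
row 3: denom=10−3·10/37=340/37; d'=(-23−3·5/3)/(340/37)=-259/85
back: M3=-259/85
back: M2=5/3−10/37·-259/85=127/51
back: M1=-3/2−3/10·127/51=-191/85
M: M0=0, M1=-191/85, M2=127/51, M3=-259/85, M4=0
seg 0: a=-4, c=M0/2=0, d=(M1−M0)/(6·2)=-191/1020, b=Δ0−h0·(2M0+M1)/6=1147/510
seg 1: a=-1, c=M1/2=-191/170, d=(M2−M1)/(6·3)=604/2295, b=Δ1−h1·(2M1+M2)/6=1/510
seg 2: a=-4, c=M2/2=127/102, d=(M3−M2)/(6·3)=-706/2295, b=Δ2−h2·(2M2+M3)/6=11/30
seg 3: a=0, c=M3/2=-259/170, d=(M4−M3)/(6·2)=259/1020, b=Δ3−h3·(2M3+M4)/6=-239/510
t_q=3/2 → seg 0, τ=3/2; S=-4+1147/510·τ+0·τ²+-191/1020·τ³=-3423/2720

  seg 0: a=-4 b=1147/510 c=0 d=-191/1020
  seg 1: a=-1 b=1/510 c=-191/170 d=604/2295
  seg 2: a=-4 b=11/30 c=127/102 d=-706/2295
  seg 3: a=0 b=-239/510 c=-259/170 d=259/1020
S(3/2) = -3423/2720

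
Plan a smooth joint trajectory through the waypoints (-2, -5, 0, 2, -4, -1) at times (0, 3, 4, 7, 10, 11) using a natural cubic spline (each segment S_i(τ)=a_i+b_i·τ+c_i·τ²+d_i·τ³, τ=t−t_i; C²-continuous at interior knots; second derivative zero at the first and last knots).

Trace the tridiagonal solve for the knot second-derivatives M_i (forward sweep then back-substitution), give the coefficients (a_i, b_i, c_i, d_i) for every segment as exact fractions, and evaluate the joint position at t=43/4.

  seg 0: a=-2 b=-5647/1635 c=0 d=4012/14715
  seg 1: a=-5 b=6389/1635 c=4012/1635 d=-742/545
  seg 2: a=0 b=1547/327 c=-2666/1635 d=451/4905
  seg 3: a=2 b=-4202/1635 c=-1313/1635 d=4871/14715
  seg 4: a=-4 b=2533/1635 c=1186/545 d=-1186/1635
S(43/4) = -6697/3488

Δ: Δ0=-1, Δ1=5, Δ2=2/3, Δ3=-2, Δ4=3
row 1: diag=8, rhs=36; c'=1/8, d'=9/2
row 2: denom=8−1·1/8=63/8; d'=(-26−1·9/2)/(63/8)=-244/63
row 3: denom=12−3·8/21=76/7; d'=(-16−3·-244/63)/(76/7)=-23/57
row 4: denom=8−3·21/76=545/76; d'=(30−3·-23/57)/(545/76)=2372/545
back: M4=2372/545
back: M3=-23/57−21/76·2372/545=-2626/1635
back: M2=-244/63−8/21·-2626/1635=-5332/1635
back: M1=9/2−1/8·-5332/1635=8024/1635
M: M0=0, M1=8024/1635, M2=-5332/1635, M3=-2626/1635, M4=2372/545, M5=0
seg 0: a=-2, c=M0/2=0, d=(M1−M0)/(6·3)=4012/14715, b=Δ0−h0·(2M0+M1)/6=-5647/1635
seg 1: a=-5, c=M1/2=4012/1635, d=(M2−M1)/(6·1)=-742/545, b=Δ1−h1·(2M1+M2)/6=6389/1635
seg 2: a=0, c=M2/2=-2666/1635, d=(M3−M2)/(6·3)=451/4905, b=Δ2−h2·(2M2+M3)/6=1547/327
seg 3: a=2, c=M3/2=-1313/1635, d=(M4−M3)/(6·3)=4871/14715, b=Δ3−h3·(2M3+M4)/6=-4202/1635
seg 4: a=-4, c=M4/2=1186/545, d=(M5−M4)/(6·1)=-1186/1635, b=Δ4−h4·(2M4+M5)/6=2533/1635
t_q=43/4 → seg 4, τ=3/4; S=-4+2533/1635·τ+1186/545·τ²+-1186/1635·τ³=-6697/3488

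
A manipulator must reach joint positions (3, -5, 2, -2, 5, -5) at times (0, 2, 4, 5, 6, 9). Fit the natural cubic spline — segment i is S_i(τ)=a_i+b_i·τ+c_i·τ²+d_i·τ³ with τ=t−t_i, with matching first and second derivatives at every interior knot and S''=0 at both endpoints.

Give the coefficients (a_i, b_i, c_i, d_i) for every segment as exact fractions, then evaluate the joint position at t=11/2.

Δ: Δ0=-4, Δ1=7/2, Δ2=-4, Δ3=7, Δ4=-10/3
row 1: diag=8, rhs=45; c'=1/4, d'=45/8
row 2: denom=6−2·1/4=11/2; d'=(-45−2·45/8)/(11/2)=-225/22
row 3: denom=4−1·2/11=42/11; d'=(66−1·-225/22)/(42/11)=559/28
row 4: denom=8−1·11/42=325/42; d'=(-62−1·559/28)/(325/42)=-1377/130
back: M4=-1377/130
back: M3=559/28−11/42·-1377/130=1478/65
back: M2=-225/22−2/11·1478/65=-1867/130
back: M1=45/8−1/4·-1867/130=599/65
M: M0=0, M1=599/65, M2=-1867/130, M3=1478/65, M4=-1377/130, M5=0
seg 0: a=3, c=M0/2=0, d=(M1−M0)/(6·2)=599/780, b=Δ0−h0·(2M0+M1)/6=-1379/195
seg 1: a=-5, c=M1/2=599/130, d=(M2−M1)/(6·2)=-613/312, b=Δ1−h1·(2M1+M2)/6=418/195
seg 2: a=2, c=M2/2=-1867/260, d=(M3−M2)/(6·1)=371/60, b=Δ2−h2·(2M2+M3)/6=-1171/390
seg 3: a=-2, c=M3/2=739/65, d=(M4−M3)/(6·1)=-4333/780, b=Δ3−h3·(2M3+M4)/6=185/156
seg 4: a=5, c=M4/2=-1377/260, d=(M5−M4)/(6·3)=153/260, b=Δ4−h4·(2M4+M5)/6=2831/390
t_q=11/2 → seg 3, τ=1/2; S=-2+185/156·τ+739/65·τ²+-4333/780·τ³=1541/2080

  seg 0: a=3 b=-1379/195 c=0 d=599/780
  seg 1: a=-5 b=418/195 c=599/130 d=-613/312
  seg 2: a=2 b=-1171/390 c=-1867/260 d=371/60
  seg 3: a=-2 b=185/156 c=739/65 d=-4333/780
  seg 4: a=5 b=2831/390 c=-1377/260 d=153/260
S(11/2) = 1541/2080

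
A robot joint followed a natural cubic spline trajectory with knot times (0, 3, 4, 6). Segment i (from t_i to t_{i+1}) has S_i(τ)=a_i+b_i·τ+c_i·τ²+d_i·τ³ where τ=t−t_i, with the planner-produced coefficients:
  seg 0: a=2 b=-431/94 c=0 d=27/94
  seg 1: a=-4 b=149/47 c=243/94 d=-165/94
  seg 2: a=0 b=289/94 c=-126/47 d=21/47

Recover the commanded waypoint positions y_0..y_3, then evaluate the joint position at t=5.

y_0=2 y_1=-4 y_2=0 y_3=-1
S(5) = 79/94

y_0 = S_0(0) = a_0 = 2
y_1 = S_1(0) = a_1 = -4
y_2 = S_2(0) = a_2 = 0
y_3 = S_2(2) = -1
t_q=5 is in segment 2 (τ=1); S_2(τ)=79/94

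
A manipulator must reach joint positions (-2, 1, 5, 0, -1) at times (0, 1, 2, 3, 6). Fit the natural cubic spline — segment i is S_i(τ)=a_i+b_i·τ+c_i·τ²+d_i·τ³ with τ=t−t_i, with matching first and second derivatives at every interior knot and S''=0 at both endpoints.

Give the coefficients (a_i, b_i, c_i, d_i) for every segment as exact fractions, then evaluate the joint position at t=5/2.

Δ: Δ0=3, Δ1=4, Δ2=-5, Δ3=-1/3
row 1: diag=4, rhs=6; c'=1/4, d'=3/2
row 2: denom=4−1·1/4=15/4; d'=(-54−1·3/2)/(15/4)=-74/5
row 3: denom=8−1·4/15=116/15; d'=(28−1·-74/5)/(116/15)=321/58
back: M3=321/58
back: M2=-74/5−4/15·321/58=-472/29
back: M1=3/2−1/4·-472/29=323/58
M: M0=0, M1=323/58, M2=-472/29, M3=321/58, M4=0
seg 0: a=-2, c=M0/2=0, d=(M1−M0)/(6·1)=323/348, b=Δ0−h0·(2M0+M1)/6=721/348
seg 1: a=1, c=M1/2=323/116, d=(M2−M1)/(6·1)=-1267/348, b=Δ1−h1·(2M1+M2)/6=845/174
seg 2: a=5, c=M2/2=-236/29, d=(M3−M2)/(6·1)=1265/348, b=Δ2−h2·(2M2+M3)/6=-173/348
seg 3: a=0, c=M3/2=321/116, d=(M4−M3)/(6·3)=-107/348, b=Δ3−h3·(2M3+M4)/6=-1021/174
t_q=5/2 → seg 2, τ=1/2; S=5+-173/348·τ+-236/29·τ²+1265/348·τ³=2943/928

  seg 0: a=-2 b=721/348 c=0 d=323/348
  seg 1: a=1 b=845/174 c=323/116 d=-1267/348
  seg 2: a=5 b=-173/348 c=-236/29 d=1265/348
  seg 3: a=0 b=-1021/174 c=321/116 d=-107/348
S(5/2) = 2943/928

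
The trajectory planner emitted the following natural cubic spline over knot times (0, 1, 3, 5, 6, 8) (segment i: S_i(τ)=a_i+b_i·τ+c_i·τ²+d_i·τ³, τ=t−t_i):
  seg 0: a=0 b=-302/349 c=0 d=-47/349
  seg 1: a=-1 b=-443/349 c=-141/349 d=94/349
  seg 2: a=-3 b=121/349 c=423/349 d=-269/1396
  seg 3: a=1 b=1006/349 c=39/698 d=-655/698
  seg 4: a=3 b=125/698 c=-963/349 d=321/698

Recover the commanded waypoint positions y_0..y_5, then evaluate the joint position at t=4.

y_0 = S_0(0) = a_0 = 0
y_1 = S_1(0) = a_1 = -1
y_2 = S_2(0) = a_2 = -3
y_3 = S_3(0) = a_3 = 1
y_4 = S_4(0) = a_4 = 3
y_5 = S_4(2) = -4
t_q=4 is in segment 2 (τ=1); S_2(τ)=-2281/1396

y_0=0 y_1=-1 y_2=-3 y_3=1 y_4=3 y_5=-4
S(4) = -2281/1396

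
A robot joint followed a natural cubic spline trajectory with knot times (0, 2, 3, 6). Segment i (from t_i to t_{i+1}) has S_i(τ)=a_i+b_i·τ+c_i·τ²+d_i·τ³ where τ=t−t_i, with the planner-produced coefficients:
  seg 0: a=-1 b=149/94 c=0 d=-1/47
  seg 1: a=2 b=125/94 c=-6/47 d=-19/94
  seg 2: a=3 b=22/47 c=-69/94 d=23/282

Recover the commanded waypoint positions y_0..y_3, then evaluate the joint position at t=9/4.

y_0 = S_0(0) = a_0 = -1
y_1 = S_1(0) = a_1 = 2
y_2 = S_2(0) = a_2 = 3
y_3 = S_2(3) = 0
t_q=9/4 is in segment 1 (τ=1/4); S_1(τ)=13965/6016

y_0=-1 y_1=2 y_2=3 y_3=0
S(9/4) = 13965/6016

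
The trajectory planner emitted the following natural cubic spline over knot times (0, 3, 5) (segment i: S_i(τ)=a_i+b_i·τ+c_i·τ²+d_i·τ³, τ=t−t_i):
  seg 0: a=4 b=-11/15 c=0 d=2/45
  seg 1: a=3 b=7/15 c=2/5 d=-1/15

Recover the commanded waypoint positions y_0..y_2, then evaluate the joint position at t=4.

y_0 = S_0(0) = a_0 = 4
y_1 = S_1(0) = a_1 = 3
y_2 = S_1(2) = 5
t_q=4 is in segment 1 (τ=1); S_1(τ)=19/5

y_0=4 y_1=3 y_2=5
S(4) = 19/5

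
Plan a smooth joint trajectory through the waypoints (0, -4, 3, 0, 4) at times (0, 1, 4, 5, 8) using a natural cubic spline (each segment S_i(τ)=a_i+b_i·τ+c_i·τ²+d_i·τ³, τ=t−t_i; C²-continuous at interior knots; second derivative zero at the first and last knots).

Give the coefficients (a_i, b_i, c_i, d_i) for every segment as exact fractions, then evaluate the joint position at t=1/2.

Δ: Δ0=-4, Δ1=7/3, Δ2=-3, Δ3=4/3
row 1: diag=8, rhs=38; c'=3/8, d'=19/4
row 2: denom=8−3·3/8=55/8; d'=(-32−3·19/4)/(55/8)=-74/11
row 3: denom=8−1·8/55=432/55; d'=(26−1·-74/11)/(432/55)=25/6
back: M3=25/6
back: M2=-74/11−8/55·25/6=-22/3
back: M1=19/4−3/8·-22/3=15/2
M: M0=0, M1=15/2, M2=-22/3, M3=25/6, M4=0
seg 0: a=0, c=M0/2=0, d=(M1−M0)/(6·1)=5/4, b=Δ0−h0·(2M0+M1)/6=-21/4
seg 1: a=-4, c=M1/2=15/4, d=(M2−M1)/(6·3)=-89/108, b=Δ1−h1·(2M1+M2)/6=-3/2
seg 2: a=3, c=M2/2=-11/3, d=(M3−M2)/(6·1)=23/12, b=Δ2−h2·(2M2+M3)/6=-5/4
seg 3: a=0, c=M3/2=25/12, d=(M4−M3)/(6·3)=-25/108, b=Δ3−h3·(2M3+M4)/6=-17/6
t_q=1/2 → seg 0, τ=1/2; S=0+-21/4·τ+0·τ²+5/4·τ³=-79/32

  seg 0: a=0 b=-21/4 c=0 d=5/4
  seg 1: a=-4 b=-3/2 c=15/4 d=-89/108
  seg 2: a=3 b=-5/4 c=-11/3 d=23/12
  seg 3: a=0 b=-17/6 c=25/12 d=-25/108
S(1/2) = -79/32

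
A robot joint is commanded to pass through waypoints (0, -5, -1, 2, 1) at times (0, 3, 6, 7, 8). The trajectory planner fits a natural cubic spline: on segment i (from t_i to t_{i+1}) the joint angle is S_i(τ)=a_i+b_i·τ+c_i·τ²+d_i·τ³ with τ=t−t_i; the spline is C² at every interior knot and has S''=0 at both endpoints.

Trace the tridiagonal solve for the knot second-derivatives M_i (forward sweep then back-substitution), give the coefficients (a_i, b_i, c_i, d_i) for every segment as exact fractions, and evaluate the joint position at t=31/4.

  seg 0: a=0 b=-743/336 c=0 d=61/1008
  seg 1: a=-5 b=-97/168 c=61/112 d=31/1008
  seg 2: a=-1 b=169/48 c=23/28 d=-451/336
  seg 3: a=2 b=191/168 c=-359/112 d=359/336
S(31/4) = 10755/7168

Δ: Δ0=-5/3, Δ1=4/3, Δ2=3, Δ3=-1
row 1: diag=12, rhs=18; c'=1/4, d'=3/2
row 2: denom=8−3·1/4=29/4; d'=(10−3·3/2)/(29/4)=22/29
row 3: denom=4−1·4/29=112/29; d'=(-24−1·22/29)/(112/29)=-359/56
back: M3=-359/56
back: M2=22/29−4/29·-359/56=23/14
back: M1=3/2−1/4·23/14=61/56
M: M0=0, M1=61/56, M2=23/14, M3=-359/56, M4=0
seg 0: a=0, c=M0/2=0, d=(M1−M0)/(6·3)=61/1008, b=Δ0−h0·(2M0+M1)/6=-743/336
seg 1: a=-5, c=M1/2=61/112, d=(M2−M1)/(6·3)=31/1008, b=Δ1−h1·(2M1+M2)/6=-97/168
seg 2: a=-1, c=M2/2=23/28, d=(M3−M2)/(6·1)=-451/336, b=Δ2−h2·(2M2+M3)/6=169/48
seg 3: a=2, c=M3/2=-359/112, d=(M4−M3)/(6·1)=359/336, b=Δ3−h3·(2M3+M4)/6=191/168
t_q=31/4 → seg 3, τ=3/4; S=2+191/168·τ+-359/112·τ²+359/336·τ³=10755/7168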